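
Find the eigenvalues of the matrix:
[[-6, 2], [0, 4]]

Characteristic equation: det(A - λI) = 0
λ² - (trace)λ + (det) = 0
trace = -6 + 4 = -2, det = (-6)(4) - (2)(0) = -24
λ² - (-2)λ + (-24) = 0
λ = (-2 ± √((-2)² - 4·(-24))) / 2 = (-2 ± √100) / 2
Solving: λ = -6, 4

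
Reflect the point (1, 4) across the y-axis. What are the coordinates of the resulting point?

Reflection across y-axis: (1, 4) → (-1, 4)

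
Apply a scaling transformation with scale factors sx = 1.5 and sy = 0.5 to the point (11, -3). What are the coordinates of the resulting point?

Scaling matrix:
[[1.50, 0], [0, 0.50]]
Result: (11 × 1.5, -3 × 0.5) = (16.5, -1.5)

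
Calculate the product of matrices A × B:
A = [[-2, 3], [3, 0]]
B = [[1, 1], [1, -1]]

Matrix multiplication:
C[0][0] = -2×1 + 3×1 = 1
C[0][1] = -2×1 + 3×-1 = -5
C[1][0] = 3×1 + 0×1 = 3
C[1][1] = 3×1 + 0×-1 = 3
Result: [[1, -5], [3, 3]]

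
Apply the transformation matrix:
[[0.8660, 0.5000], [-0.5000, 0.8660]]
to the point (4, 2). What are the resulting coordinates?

Matrix multiplication:
[[0.8660, 0.5000], [-0.5000, 0.8660]] × [4, 2]ᵀ
= [(0.8660)(4) + (0.5000)(2), (-0.5000)(4) + (0.8660)(2)]ᵀ
= [4.4640, -0.2680]ᵀ
Result: (4.4640, -0.2680)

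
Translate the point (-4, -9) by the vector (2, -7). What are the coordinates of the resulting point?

Translation by (2, -7) (homogeneous matrix [[1, 0, 2], [0, 1, -7], [0, 0, 1]]):
x' = -4 + 2 = -2
y' = -9 + -7 = -16
Result: (-2, -16)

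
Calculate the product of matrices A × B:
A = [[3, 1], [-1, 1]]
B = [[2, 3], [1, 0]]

Matrix multiplication:
C[0][0] = 3×2 + 1×1 = 7
C[0][1] = 3×3 + 1×0 = 9
C[1][0] = -1×2 + 1×1 = -1
C[1][1] = -1×3 + 1×0 = -3
Result: [[7, 9], [-1, -3]]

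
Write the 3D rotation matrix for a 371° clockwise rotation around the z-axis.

Rotation matrix for clockwise 371° around z-axis:
A clockwise rotation by 371° is a counterclockwise rotation by -371°.
cos(-371°) = 0.9816, sin(-371°) = -0.1908
Result: [[0.9816, 0.1908, 0], [-0.1908, 0.9816, 0], [0, 0, 1]]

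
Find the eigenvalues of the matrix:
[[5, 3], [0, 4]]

Characteristic equation: det(A - λI) = 0
λ² - (trace)λ + (det) = 0
trace = 5 + 4 = 9, det = (5)(4) - (3)(0) = 20
λ² - (9)λ + (20) = 0
λ = (9 ± √((9)² - 4·(20))) / 2 = (9 ± √1) / 2
Solving: λ = 4, 5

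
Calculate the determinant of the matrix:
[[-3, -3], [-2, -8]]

For a 2×2 matrix [[a, b], [c, d]], det = ad - bc
det = (-3)(-8) - (-3)(-2) = 24 - 6 = 18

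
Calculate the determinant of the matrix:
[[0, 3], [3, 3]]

For a 2×2 matrix [[a, b], [c, d]], det = ad - bc
det = (0)(3) - (3)(3) = 0 - 9 = -9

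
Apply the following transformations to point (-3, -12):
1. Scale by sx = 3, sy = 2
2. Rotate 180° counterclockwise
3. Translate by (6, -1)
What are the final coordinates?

Step 1: Scale → (-9, -24)
Step 2: Rotate 180° → (9, 24)
Step 3: Translate → (15, 23)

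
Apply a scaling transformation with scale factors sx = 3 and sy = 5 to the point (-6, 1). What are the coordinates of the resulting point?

Scaling matrix:
[[3, 0], [0, 5]]
Result: (-6 × 3, 1 × 5) = (-18, 5)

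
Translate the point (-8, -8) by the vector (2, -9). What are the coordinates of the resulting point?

Translation by (2, -9) (homogeneous matrix [[1, 0, 2], [0, 1, -9], [0, 0, 1]]):
x' = -8 + 2 = -6
y' = -8 + -9 = -17
Result: (-6, -17)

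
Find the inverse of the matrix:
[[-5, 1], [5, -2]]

For [[a,b],[c,d]], inverse = (1/det)·[[d,-b],[-c,a]]
det = (-5)(-2) - (1)(5) = 10 - 5 = 5
Inverse = (1/5)·[[-2, -1], [-5, -5]]
= [[-2/5, -1/5], [-1, -1]]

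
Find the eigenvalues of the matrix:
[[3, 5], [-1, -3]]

Characteristic equation: det(A - λI) = 0
λ² - (trace)λ + (det) = 0
trace = 3 + -3 = 0, det = (3)(-3) - (5)(-1) = -4
λ² - (0)λ + (-4) = 0
λ = (0 ± √((0)² - 4·(-4))) / 2 = (0 ± √16) / 2
Solving: λ = -2, 2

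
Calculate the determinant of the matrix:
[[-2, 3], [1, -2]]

For a 2×2 matrix [[a, b], [c, d]], det = ad - bc
det = (-2)(-2) - (3)(1) = 4 - 3 = 1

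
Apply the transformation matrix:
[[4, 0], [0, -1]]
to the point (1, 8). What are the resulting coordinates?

Matrix multiplication:
[[4, 0], [0, -1]] × [1, 8]ᵀ
= [(4)(1) + (0)(8), (0)(1) + (-1)(8)]ᵀ
= [4, -8]ᵀ
Result: (4, -8)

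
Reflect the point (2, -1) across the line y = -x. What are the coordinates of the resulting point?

Reflection across line y = -x: (2, -1) → (1, -2)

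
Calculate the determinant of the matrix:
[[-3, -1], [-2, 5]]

For a 2×2 matrix [[a, b], [c, d]], det = ad - bc
det = (-3)(5) - (-1)(-2) = -15 - 2 = -17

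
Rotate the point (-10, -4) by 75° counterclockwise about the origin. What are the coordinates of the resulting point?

Rotation matrix for 75°: [[cos 75°, -sin 75°], [sin 75°, cos 75°]] ≈ [[0.258819, -0.965926], [0.965926, 0.258819]]
[[0.258819, -0.965926], [0.965926, 0.258819]] × [-10, -4]ᵀ ≈ [1.2755, -10.6945]ᵀ
Result: (1.2755, -10.6945)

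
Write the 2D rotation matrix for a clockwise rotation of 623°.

Rotation matrix formula: [[cos θ, -sin θ], [sin θ, cos θ]]
A clockwise rotation by 623° is equivalent to a counterclockwise rotation by -623°.
For θ = -623°:
cos(-623°) = -0.1219
sin(-623°) = 0.9925
Result: [[-0.1219, -0.9925], [0.9925, -0.1219]]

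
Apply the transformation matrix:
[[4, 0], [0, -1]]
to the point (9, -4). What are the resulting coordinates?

Matrix multiplication:
[[4, 0], [0, -1]] × [9, -4]ᵀ
= [(4)(9) + (0)(-4), (0)(9) + (-1)(-4)]ᵀ
= [36, 4]ᵀ
Result: (36, 4)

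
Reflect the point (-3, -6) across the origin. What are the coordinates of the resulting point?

Reflection across origin: (-3, -6) → (3, 6)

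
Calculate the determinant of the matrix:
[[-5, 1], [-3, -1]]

For a 2×2 matrix [[a, b], [c, d]], det = ad - bc
det = (-5)(-1) - (1)(-3) = 5 - -3 = 8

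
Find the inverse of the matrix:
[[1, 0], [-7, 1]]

For [[a,b],[c,d]], inverse = (1/det)·[[d,-b],[-c,a]]
det = (1)(1) - (0)(-7) = 1 - 0 = 1
Inverse = [[1, 0], [7, 1]]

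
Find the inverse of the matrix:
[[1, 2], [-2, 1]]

For [[a,b],[c,d]], inverse = (1/det)·[[d,-b],[-c,a]]
det = (1)(1) - (2)(-2) = 1 - -4 = 5
Inverse = (1/5)·[[1, -2], [2, 1]]
= [[1/5, -2/5], [2/5, 1/5]]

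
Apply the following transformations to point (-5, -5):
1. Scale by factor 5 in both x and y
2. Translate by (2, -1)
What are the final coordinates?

Step 1: Scale (-5, -5) by 5 → (-25, -25)
Step 2: Translate by (2, -1) → (-23, -26)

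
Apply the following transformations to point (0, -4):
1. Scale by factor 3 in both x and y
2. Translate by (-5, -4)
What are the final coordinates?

Step 1: Scale (0, -4) by 3 → (0, -12)
Step 2: Translate by (-5, -4) → (-5, -16)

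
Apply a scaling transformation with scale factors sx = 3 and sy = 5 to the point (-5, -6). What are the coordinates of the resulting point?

Scaling matrix:
[[3, 0], [0, 5]]
Result: (-5 × 3, -6 × 5) = (-15, -30)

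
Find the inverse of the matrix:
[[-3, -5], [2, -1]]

For [[a,b],[c,d]], inverse = (1/det)·[[d,-b],[-c,a]]
det = (-3)(-1) - (-5)(2) = 3 - -10 = 13
Inverse = (1/13)·[[-1, 5], [-2, -3]]
= [[-1/13, 5/13], [-2/13, -3/13]]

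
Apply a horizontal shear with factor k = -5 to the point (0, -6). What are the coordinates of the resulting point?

Shear matrix for horizontal shear with factor k = -5:
[[1, -5], [0, 1]]
Result: (0, -6) → (30, -6)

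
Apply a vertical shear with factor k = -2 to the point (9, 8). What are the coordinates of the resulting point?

Shear matrix for vertical shear with factor k = -2:
[[1, 0], [-2, 1]]
Result: (9, 8) → (9, -10)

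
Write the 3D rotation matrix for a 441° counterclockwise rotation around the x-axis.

Rotation matrix for counterclockwise 441° around x-axis:
cos(441°) = 0.1564, sin(441°) = 0.9877
Result: [[1, 0, 0], [0, 0.1564, -0.9877], [0, 0.9877, 0.1564]]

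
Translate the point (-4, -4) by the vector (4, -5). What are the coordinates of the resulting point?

Translation by (4, -5) (homogeneous matrix [[1, 0, 4], [0, 1, -5], [0, 0, 1]]):
x' = -4 + 4 = 0
y' = -4 + -5 = -9
Result: (0, -9)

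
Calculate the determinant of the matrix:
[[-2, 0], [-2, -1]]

For a 2×2 matrix [[a, b], [c, d]], det = ad - bc
det = (-2)(-1) - (0)(-2) = 2 - 0 = 2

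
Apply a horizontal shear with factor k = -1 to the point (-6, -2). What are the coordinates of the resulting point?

Shear matrix for horizontal shear with factor k = -1:
[[1, -1], [0, 1]]
Result: (-6, -2) → (-4, -2)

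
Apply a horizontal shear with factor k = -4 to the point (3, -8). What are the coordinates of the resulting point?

Shear matrix for horizontal shear with factor k = -4:
[[1, -4], [0, 1]]
Result: (3, -8) → (35, -8)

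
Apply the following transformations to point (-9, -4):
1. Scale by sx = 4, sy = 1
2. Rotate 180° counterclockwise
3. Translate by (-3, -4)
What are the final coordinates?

Step 1: Scale → (-36, -4)
Step 2: Rotate 180° → (36, 4)
Step 3: Translate → (33, 0)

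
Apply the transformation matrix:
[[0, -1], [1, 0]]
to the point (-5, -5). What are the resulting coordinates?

Matrix multiplication:
[[0, -1], [1, 0]] × [-5, -5]ᵀ
= [(0)(-5) + (-1)(-5), (1)(-5) + (0)(-5)]ᵀ
= [5, -5]ᵀ
Result: (5, -5)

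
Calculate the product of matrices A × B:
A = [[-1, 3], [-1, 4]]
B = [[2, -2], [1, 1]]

Matrix multiplication:
C[0][0] = -1×2 + 3×1 = 1
C[0][1] = -1×-2 + 3×1 = 5
C[1][0] = -1×2 + 4×1 = 2
C[1][1] = -1×-2 + 4×1 = 6
Result: [[1, 5], [2, 6]]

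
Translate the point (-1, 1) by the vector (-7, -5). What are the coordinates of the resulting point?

Translation by (-7, -5) (homogeneous matrix [[1, 0, -7], [0, 1, -5], [0, 0, 1]]):
x' = -1 + -7 = -8
y' = 1 + -5 = -4
Result: (-8, -4)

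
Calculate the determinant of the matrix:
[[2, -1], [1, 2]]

For a 2×2 matrix [[a, b], [c, d]], det = ad - bc
det = (2)(2) - (-1)(1) = 4 - -1 = 5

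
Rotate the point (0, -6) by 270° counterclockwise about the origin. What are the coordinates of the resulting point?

Rotation matrix for 270°: [[cos 270°, -sin 270°], [sin 270°, cos 270°]] = [[0, 1], [-1, 0]]
[[0, 1], [-1, 0]] × [0, -6]ᵀ = [-6, 0]ᵀ
Result: (-6, 0)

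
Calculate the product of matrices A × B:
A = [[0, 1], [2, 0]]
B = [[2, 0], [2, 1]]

Matrix multiplication:
C[0][0] = 0×2 + 1×2 = 2
C[0][1] = 0×0 + 1×1 = 1
C[1][0] = 2×2 + 0×2 = 4
C[1][1] = 2×0 + 0×1 = 0
Result: [[2, 1], [4, 0]]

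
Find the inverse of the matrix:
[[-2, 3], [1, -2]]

For [[a,b],[c,d]], inverse = (1/det)·[[d,-b],[-c,a]]
det = (-2)(-2) - (3)(1) = 4 - 3 = 1
Inverse = [[-2, -3], [-1, -2]]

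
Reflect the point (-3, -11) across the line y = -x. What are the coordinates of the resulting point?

Reflection across line y = -x: (-3, -11) → (11, 3)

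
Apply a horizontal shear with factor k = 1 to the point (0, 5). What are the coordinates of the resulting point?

Shear matrix for horizontal shear with factor k = 1:
[[1, 1], [0, 1]]
Result: (0, 5) → (5, 5)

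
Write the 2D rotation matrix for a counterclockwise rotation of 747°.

Rotation matrix formula: [[cos θ, -sin θ], [sin θ, cos θ]]
For θ = 747°:
cos(747°) = 0.8910
sin(747°) = 0.4540
Result: [[0.8910, -0.4540], [0.4540, 0.8910]]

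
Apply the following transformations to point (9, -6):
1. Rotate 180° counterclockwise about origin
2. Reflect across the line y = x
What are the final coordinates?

Step 1: Rotate 180° → (-9, 6)
Step 2: Reflect across line y = x → (6, -9)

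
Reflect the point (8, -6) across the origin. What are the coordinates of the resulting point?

Reflection across origin: (8, -6) → (-8, 6)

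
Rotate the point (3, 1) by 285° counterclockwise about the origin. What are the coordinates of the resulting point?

Rotation matrix for 285°: [[cos 285°, -sin 285°], [sin 285°, cos 285°]] ≈ [[0.258819, 0.965926], [-0.965926, 0.258819]]
[[0.258819, 0.965926], [-0.965926, 0.258819]] × [3, 1]ᵀ ≈ [1.7424, -2.6390]ᵀ
Result: (1.7424, -2.6390)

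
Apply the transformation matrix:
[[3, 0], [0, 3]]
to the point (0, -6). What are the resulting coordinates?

Matrix multiplication:
[[3, 0], [0, 3]] × [0, -6]ᵀ
= [(3)(0) + (0)(-6), (0)(0) + (3)(-6)]ᵀ
= [0, -18]ᵀ
Result: (0, -18)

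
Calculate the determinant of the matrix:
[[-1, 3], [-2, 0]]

For a 2×2 matrix [[a, b], [c, d]], det = ad - bc
det = (-1)(0) - (3)(-2) = 0 - -6 = 6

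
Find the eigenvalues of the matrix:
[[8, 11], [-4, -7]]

Characteristic equation: det(A - λI) = 0
λ² - (trace)λ + (det) = 0
trace = 8 + -7 = 1, det = (8)(-7) - (11)(-4) = -12
λ² - (1)λ + (-12) = 0
λ = (1 ± √((1)² - 4·(-12))) / 2 = (1 ± √49) / 2
Solving: λ = -3, 4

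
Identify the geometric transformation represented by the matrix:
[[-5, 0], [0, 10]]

This matrix represents: non-uniform scaling by sx = -5, sy = 10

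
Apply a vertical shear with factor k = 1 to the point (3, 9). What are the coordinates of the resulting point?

Shear matrix for vertical shear with factor k = 1:
[[1, 0], [1, 1]]
Result: (3, 9) → (3, 12)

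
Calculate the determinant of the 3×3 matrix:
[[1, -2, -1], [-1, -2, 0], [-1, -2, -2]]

Expansion along first row:
det = 1·det([[-2,0],[-2,-2]]) - -2·det([[-1,0],[-1,-2]]) + -1·det([[-1,-2],[-1,-2]])
    = 1·(-2·-2 - 0·-2) - -2·(-1·-2 - 0·-1) + -1·(-1·-2 - -2·-1)
    = 1·4 - -2·2 + -1·0
    = 4 + 4 + 0 = 8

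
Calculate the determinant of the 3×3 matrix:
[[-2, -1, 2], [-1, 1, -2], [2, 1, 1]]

Expansion along first row:
det = -2·det([[1,-2],[1,1]]) - -1·det([[-1,-2],[2,1]]) + 2·det([[-1,1],[2,1]])
    = -2·(1·1 - -2·1) - -1·(-1·1 - -2·2) + 2·(-1·1 - 1·2)
    = -2·3 - -1·3 + 2·-3
    = -6 + 3 + -6 = -9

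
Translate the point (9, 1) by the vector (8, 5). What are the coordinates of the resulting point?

Translation by (8, 5) (homogeneous matrix [[1, 0, 8], [0, 1, 5], [0, 0, 1]]):
x' = 9 + 8 = 17
y' = 1 + 5 = 6
Result: (17, 6)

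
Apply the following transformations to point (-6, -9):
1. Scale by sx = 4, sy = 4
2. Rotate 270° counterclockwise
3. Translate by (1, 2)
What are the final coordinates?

Step 1: Scale → (-24, -36)
Step 2: Rotate 270° → (-36, 24)
Step 3: Translate → (-35, 26)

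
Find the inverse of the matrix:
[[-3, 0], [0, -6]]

For [[a,b],[c,d]], inverse = (1/det)·[[d,-b],[-c,a]]
det = (-3)(-6) - (0)(0) = 18 - 0 = 18
Inverse = (1/18)·[[-6, 0], [0, -3]]
= [[-1/3, 0], [0, -1/6]]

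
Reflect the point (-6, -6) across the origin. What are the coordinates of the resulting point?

Reflection across origin: (-6, -6) → (6, 6)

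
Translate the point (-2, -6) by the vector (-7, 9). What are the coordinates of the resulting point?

Translation by (-7, 9) (homogeneous matrix [[1, 0, -7], [0, 1, 9], [0, 0, 1]]):
x' = -2 + -7 = -9
y' = -6 + 9 = 3
Result: (-9, 3)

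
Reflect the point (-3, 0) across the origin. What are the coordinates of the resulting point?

Reflection across origin: (-3, 0) → (3, 0)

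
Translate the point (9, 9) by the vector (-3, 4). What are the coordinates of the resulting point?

Translation by (-3, 4) (homogeneous matrix [[1, 0, -3], [0, 1, 4], [0, 0, 1]]):
x' = 9 + -3 = 6
y' = 9 + 4 = 13
Result: (6, 13)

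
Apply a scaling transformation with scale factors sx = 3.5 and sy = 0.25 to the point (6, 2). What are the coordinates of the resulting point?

Scaling matrix:
[[3.50, 0], [0, 0.25]]
Result: (6 × 3.5, 2 × 0.25) = (21, 0.5)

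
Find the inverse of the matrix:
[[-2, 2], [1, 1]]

For [[a,b],[c,d]], inverse = (1/det)·[[d,-b],[-c,a]]
det = (-2)(1) - (2)(1) = -2 - 2 = -4
Inverse = (1/-4)·[[1, -2], [-1, -2]]
= [[-1/4, 1/2], [1/4, 1/2]]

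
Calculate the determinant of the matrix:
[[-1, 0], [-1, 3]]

For a 2×2 matrix [[a, b], [c, d]], det = ad - bc
det = (-1)(3) - (0)(-1) = -3 - 0 = -3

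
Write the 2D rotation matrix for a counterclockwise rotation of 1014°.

Rotation matrix formula: [[cos θ, -sin θ], [sin θ, cos θ]]
For θ = 1014°:
cos(1014°) = 0.4067
sin(1014°) = -0.9135
Result: [[0.4067, 0.9135], [-0.9135, 0.4067]]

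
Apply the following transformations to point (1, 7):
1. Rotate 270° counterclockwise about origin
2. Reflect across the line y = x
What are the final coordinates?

Step 1: Rotate 270° → (7, -1)
Step 2: Reflect across line y = x → (-1, 7)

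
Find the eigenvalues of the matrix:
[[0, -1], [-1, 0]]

Characteristic equation: det(A - λI) = 0
λ² - (trace)λ + (det) = 0
trace = 0 + 0 = 0, det = (0)(0) - (-1)(-1) = -1
λ² - (0)λ + (-1) = 0
λ = (0 ± √((0)² - 4·(-1))) / 2 = (0 ± √4) / 2
Solving: λ = -1, 1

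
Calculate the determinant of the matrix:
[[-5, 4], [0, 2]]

For a 2×2 matrix [[a, b], [c, d]], det = ad - bc
det = (-5)(2) - (4)(0) = -10 - 0 = -10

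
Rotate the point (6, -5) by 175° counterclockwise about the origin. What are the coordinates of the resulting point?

Rotation matrix for 175°: [[cos 175°, -sin 175°], [sin 175°, cos 175°]] ≈ [[-0.996195, -0.087156], [0.087156, -0.996195]]
[[-0.996195, -0.087156], [0.087156, -0.996195]] × [6, -5]ᵀ ≈ [-5.5414, 5.5039]ᵀ
Result: (-5.5414, 5.5039)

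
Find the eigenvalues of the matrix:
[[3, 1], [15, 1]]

Characteristic equation: det(A - λI) = 0
λ² - (trace)λ + (det) = 0
trace = 3 + 1 = 4, det = (3)(1) - (1)(15) = -12
λ² - (4)λ + (-12) = 0
λ = (4 ± √((4)² - 4·(-12))) / 2 = (4 ± √64) / 2
Solving: λ = -2, 6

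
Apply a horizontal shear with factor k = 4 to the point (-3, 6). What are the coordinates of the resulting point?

Shear matrix for horizontal shear with factor k = 4:
[[1, 4], [0, 1]]
Result: (-3, 6) → (21, 6)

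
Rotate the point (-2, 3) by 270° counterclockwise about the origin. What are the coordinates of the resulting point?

Rotation matrix for 270°: [[cos 270°, -sin 270°], [sin 270°, cos 270°]] = [[0, 1], [-1, 0]]
[[0, 1], [-1, 0]] × [-2, 3]ᵀ = [3, 2]ᵀ
Result: (3, 2)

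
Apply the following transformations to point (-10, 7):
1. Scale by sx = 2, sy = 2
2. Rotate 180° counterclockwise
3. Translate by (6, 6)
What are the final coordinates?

Step 1: Scale → (-20, 14)
Step 2: Rotate 180° → (20, -14)
Step 3: Translate → (26, -8)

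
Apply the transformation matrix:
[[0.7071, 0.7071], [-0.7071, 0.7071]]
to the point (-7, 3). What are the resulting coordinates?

Matrix multiplication:
[[0.7071, 0.7071], [-0.7071, 0.7071]] × [-7, 3]ᵀ
= [(0.7071)(-7) + (0.7071)(3), (-0.7071)(-7) + (0.7071)(3)]ᵀ
= [-2.8284, 7.0710]ᵀ
Result: (-2.8284, 7.0710)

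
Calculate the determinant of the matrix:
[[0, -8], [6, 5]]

For a 2×2 matrix [[a, b], [c, d]], det = ad - bc
det = (0)(5) - (-8)(6) = 0 - -48 = 48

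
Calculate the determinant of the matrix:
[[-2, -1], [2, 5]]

For a 2×2 matrix [[a, b], [c, d]], det = ad - bc
det = (-2)(5) - (-1)(2) = -10 - -2 = -8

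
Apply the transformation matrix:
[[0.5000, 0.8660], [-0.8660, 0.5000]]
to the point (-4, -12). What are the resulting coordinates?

Matrix multiplication:
[[0.5000, 0.8660], [-0.8660, 0.5000]] × [-4, -12]ᵀ
= [(0.5000)(-4) + (0.8660)(-12), (-0.8660)(-4) + (0.5000)(-12)]ᵀ
= [-12.3920, -2.5360]ᵀ
Result: (-12.3920, -2.5360)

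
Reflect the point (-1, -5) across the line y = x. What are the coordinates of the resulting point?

Reflection across line y = x: (-1, -5) → (-5, -1)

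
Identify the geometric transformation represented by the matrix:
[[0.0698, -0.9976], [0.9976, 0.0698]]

This matrix represents: rotation by 86° counterclockwise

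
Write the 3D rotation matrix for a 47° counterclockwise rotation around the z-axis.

Rotation matrix for counterclockwise 47° around z-axis:
cos(47°) = 0.6820, sin(47°) = 0.7314
Result: [[0.6820, -0.7314, 0], [0.7314, 0.6820, 0], [0, 0, 1]]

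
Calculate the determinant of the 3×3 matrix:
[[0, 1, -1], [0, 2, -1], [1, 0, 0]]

Expansion along first row:
det = 0·det([[2,-1],[0,0]]) - 1·det([[0,-1],[1,0]]) + -1·det([[0,2],[1,0]])
    = 0·(2·0 - -1·0) - 1·(0·0 - -1·1) + -1·(0·0 - 2·1)
    = 0·0 - 1·1 + -1·-2
    = 0 + -1 + 2 = 1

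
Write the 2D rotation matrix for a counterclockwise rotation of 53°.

Rotation matrix formula: [[cos θ, -sin θ], [sin θ, cos θ]]
For θ = 53°:
cos(53°) = 0.6018
sin(53°) = 0.7986
Result: [[0.6018, -0.7986], [0.7986, 0.6018]]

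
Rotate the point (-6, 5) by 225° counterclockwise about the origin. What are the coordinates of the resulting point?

Rotation matrix for 225°: [[cos 225°, -sin 225°], [sin 225°, cos 225°]] ≈ [[-0.707107, 0.707107], [-0.707107, -0.707107]]
[[-0.707107, 0.707107], [-0.707107, -0.707107]] × [-6, 5]ᵀ ≈ [7.7782, 0.7071]ᵀ
Result: (7.7782, 0.7071)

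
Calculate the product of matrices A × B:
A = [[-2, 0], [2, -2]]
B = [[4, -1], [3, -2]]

Matrix multiplication:
C[0][0] = -2×4 + 0×3 = -8
C[0][1] = -2×-1 + 0×-2 = 2
C[1][0] = 2×4 + -2×3 = 2
C[1][1] = 2×-1 + -2×-2 = 2
Result: [[-8, 2], [2, 2]]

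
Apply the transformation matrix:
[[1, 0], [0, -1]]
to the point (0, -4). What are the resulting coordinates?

Matrix multiplication:
[[1, 0], [0, -1]] × [0, -4]ᵀ
= [(1)(0) + (0)(-4), (0)(0) + (-1)(-4)]ᵀ
= [0, 4]ᵀ
Result: (0, 4)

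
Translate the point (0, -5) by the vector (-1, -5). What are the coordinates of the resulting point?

Translation by (-1, -5) (homogeneous matrix [[1, 0, -1], [0, 1, -5], [0, 0, 1]]):
x' = 0 + -1 = -1
y' = -5 + -5 = -10
Result: (-1, -10)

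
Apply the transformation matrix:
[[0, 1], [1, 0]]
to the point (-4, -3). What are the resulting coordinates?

Matrix multiplication:
[[0, 1], [1, 0]] × [-4, -3]ᵀ
= [(0)(-4) + (1)(-3), (1)(-4) + (0)(-3)]ᵀ
= [-3, -4]ᵀ
Result: (-3, -4)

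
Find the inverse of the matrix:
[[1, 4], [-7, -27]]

For [[a,b],[c,d]], inverse = (1/det)·[[d,-b],[-c,a]]
det = (1)(-27) - (4)(-7) = -27 - -28 = 1
Inverse = [[-27, -4], [7, 1]]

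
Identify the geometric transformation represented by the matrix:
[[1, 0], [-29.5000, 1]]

This matrix represents: vertical shear with factor -29.5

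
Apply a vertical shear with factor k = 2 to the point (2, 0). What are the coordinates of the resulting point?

Shear matrix for vertical shear with factor k = 2:
[[1, 0], [2, 1]]
Result: (2, 0) → (2, 4)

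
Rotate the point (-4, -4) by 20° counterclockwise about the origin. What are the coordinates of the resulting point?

Rotation matrix for 20°: [[cos 20°, -sin 20°], [sin 20°, cos 20°]] ≈ [[0.939693, -0.342020], [0.342020, 0.939693]]
[[0.939693, -0.342020], [0.342020, 0.939693]] × [-4, -4]ᵀ ≈ [-2.3907, -5.1269]ᵀ
Result: (-2.3907, -5.1269)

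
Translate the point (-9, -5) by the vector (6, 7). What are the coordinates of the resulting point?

Translation by (6, 7) (homogeneous matrix [[1, 0, 6], [0, 1, 7], [0, 0, 1]]):
x' = -9 + 6 = -3
y' = -5 + 7 = 2
Result: (-3, 2)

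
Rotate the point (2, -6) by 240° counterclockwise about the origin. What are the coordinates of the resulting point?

Rotation matrix for 240°: [[cos 240°, -sin 240°], [sin 240°, cos 240°]] ≈ [[-0.500000, 0.866025], [-0.866025, -0.500000]]
[[-0.500000, 0.866025], [-0.866025, -0.500000]] × [2, -6]ᵀ ≈ [-6.1962, 1.2679]ᵀ
Result: (-6.1962, 1.2679)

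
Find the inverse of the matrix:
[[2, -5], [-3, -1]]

For [[a,b],[c,d]], inverse = (1/det)·[[d,-b],[-c,a]]
det = (2)(-1) - (-5)(-3) = -2 - 15 = -17
Inverse = (1/-17)·[[-1, 5], [3, 2]]
= [[1/17, -5/17], [-3/17, -2/17]]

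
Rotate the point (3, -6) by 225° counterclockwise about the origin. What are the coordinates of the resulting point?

Rotation matrix for 225°: [[cos 225°, -sin 225°], [sin 225°, cos 225°]] ≈ [[-0.707107, 0.707107], [-0.707107, -0.707107]]
[[-0.707107, 0.707107], [-0.707107, -0.707107]] × [3, -6]ᵀ ≈ [-6.3640, 2.1213]ᵀ
Result: (-6.3640, 2.1213)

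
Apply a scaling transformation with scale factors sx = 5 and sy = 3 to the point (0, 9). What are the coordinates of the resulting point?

Scaling matrix:
[[5, 0], [0, 3]]
Result: (0 × 5, 9 × 3) = (0, 27)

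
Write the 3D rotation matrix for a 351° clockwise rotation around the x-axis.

Rotation matrix for clockwise 351° around x-axis:
A clockwise rotation by 351° is a counterclockwise rotation by -351°.
cos(-351°) = 0.9877, sin(-351°) = 0.1564
Result: [[1, 0, 0], [0, 0.9877, -0.1564], [0, 0.1564, 0.9877]]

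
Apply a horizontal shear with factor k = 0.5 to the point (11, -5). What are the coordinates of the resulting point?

Shear matrix for horizontal shear with factor k = 0.5:
[[1, 0.50], [0, 1]]
Result: (11, -5) → (8.5, -5)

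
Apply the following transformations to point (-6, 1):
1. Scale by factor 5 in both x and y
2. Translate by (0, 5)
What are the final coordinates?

Step 1: Scale (-6, 1) by 5 → (-30, 5)
Step 2: Translate by (0, 5) → (-30, 10)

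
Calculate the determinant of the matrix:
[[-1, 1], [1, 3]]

For a 2×2 matrix [[a, b], [c, d]], det = ad - bc
det = (-1)(3) - (1)(1) = -3 - 1 = -4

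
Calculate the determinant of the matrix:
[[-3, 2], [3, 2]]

For a 2×2 matrix [[a, b], [c, d]], det = ad - bc
det = (-3)(2) - (2)(3) = -6 - 6 = -12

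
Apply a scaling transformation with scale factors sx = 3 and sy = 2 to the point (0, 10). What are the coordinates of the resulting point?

Scaling matrix:
[[3, 0], [0, 2]]
Result: (0 × 3, 10 × 2) = (0, 20)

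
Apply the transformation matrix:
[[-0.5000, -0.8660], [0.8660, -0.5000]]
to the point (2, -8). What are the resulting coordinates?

Matrix multiplication:
[[-0.5000, -0.8660], [0.8660, -0.5000]] × [2, -8]ᵀ
= [(-0.5000)(2) + (-0.8660)(-8), (0.8660)(2) + (-0.5000)(-8)]ᵀ
= [5.9280, 5.7320]ᵀ
Result: (5.9280, 5.7320)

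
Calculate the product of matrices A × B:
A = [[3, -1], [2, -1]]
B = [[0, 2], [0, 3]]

Matrix multiplication:
C[0][0] = 3×0 + -1×0 = 0
C[0][1] = 3×2 + -1×3 = 3
C[1][0] = 2×0 + -1×0 = 0
C[1][1] = 2×2 + -1×3 = 1
Result: [[0, 3], [0, 1]]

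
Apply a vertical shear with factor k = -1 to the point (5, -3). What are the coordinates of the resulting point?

Shear matrix for vertical shear with factor k = -1:
[[1, 0], [-1, 1]]
Result: (5, -3) → (5, -8)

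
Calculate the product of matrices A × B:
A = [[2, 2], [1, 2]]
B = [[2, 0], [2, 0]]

Matrix multiplication:
C[0][0] = 2×2 + 2×2 = 8
C[0][1] = 2×0 + 2×0 = 0
C[1][0] = 1×2 + 2×2 = 6
C[1][1] = 1×0 + 2×0 = 0
Result: [[8, 0], [6, 0]]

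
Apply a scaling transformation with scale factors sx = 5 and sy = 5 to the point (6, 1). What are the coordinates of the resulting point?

Scaling matrix:
[[5, 0], [0, 5]]
Result: (6 × 5, 1 × 5) = (30, 5)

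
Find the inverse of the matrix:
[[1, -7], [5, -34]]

For [[a,b],[c,d]], inverse = (1/det)·[[d,-b],[-c,a]]
det = (1)(-34) - (-7)(5) = -34 - -35 = 1
Inverse = [[-34, 7], [-5, 1]]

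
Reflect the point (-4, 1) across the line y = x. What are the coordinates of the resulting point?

Reflection across line y = x: (-4, 1) → (1, -4)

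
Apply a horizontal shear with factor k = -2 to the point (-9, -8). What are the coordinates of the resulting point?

Shear matrix for horizontal shear with factor k = -2:
[[1, -2], [0, 1]]
Result: (-9, -8) → (7, -8)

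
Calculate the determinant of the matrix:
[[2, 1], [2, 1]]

For a 2×2 matrix [[a, b], [c, d]], det = ad - bc
det = (2)(1) - (1)(2) = 2 - 2 = 0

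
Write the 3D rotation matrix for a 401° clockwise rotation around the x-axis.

Rotation matrix for clockwise 401° around x-axis:
A clockwise rotation by 401° is a counterclockwise rotation by -401°.
cos(-401°) = 0.7547, sin(-401°) = -0.6561
Result: [[1, 0, 0], [0, 0.7547, 0.6561], [0, -0.6561, 0.7547]]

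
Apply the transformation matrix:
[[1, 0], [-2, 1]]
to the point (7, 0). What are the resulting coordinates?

Matrix multiplication:
[[1, 0], [-2, 1]] × [7, 0]ᵀ
= [(1)(7) + (0)(0), (-2)(7) + (1)(0)]ᵀ
= [7, -14]ᵀ
Result: (7, -14)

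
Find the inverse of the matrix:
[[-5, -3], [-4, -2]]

For [[a,b],[c,d]], inverse = (1/det)·[[d,-b],[-c,a]]
det = (-5)(-2) - (-3)(-4) = 10 - 12 = -2
Inverse = (1/-2)·[[-2, 3], [4, -5]]
= [[1, -3/2], [-2, 5/2]]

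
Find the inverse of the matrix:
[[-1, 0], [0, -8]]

For [[a,b],[c,d]], inverse = (1/det)·[[d,-b],[-c,a]]
det = (-1)(-8) - (0)(0) = 8 - 0 = 8
Inverse = (1/8)·[[-8, 0], [0, -1]]
= [[-1, 0], [0, -1/8]]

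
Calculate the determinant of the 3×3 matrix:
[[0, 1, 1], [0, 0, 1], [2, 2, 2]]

Expansion along first row:
det = 0·det([[0,1],[2,2]]) - 1·det([[0,1],[2,2]]) + 1·det([[0,0],[2,2]])
    = 0·(0·2 - 1·2) - 1·(0·2 - 1·2) + 1·(0·2 - 0·2)
    = 0·-2 - 1·-2 + 1·0
    = 0 + 2 + 0 = 2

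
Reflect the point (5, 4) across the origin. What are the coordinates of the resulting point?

Reflection across origin: (5, 4) → (-5, -4)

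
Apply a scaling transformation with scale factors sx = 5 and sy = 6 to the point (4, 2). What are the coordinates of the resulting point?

Scaling matrix:
[[5, 0], [0, 6]]
Result: (4 × 5, 2 × 6) = (20, 12)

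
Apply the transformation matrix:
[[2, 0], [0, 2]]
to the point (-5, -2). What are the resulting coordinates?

Matrix multiplication:
[[2, 0], [0, 2]] × [-5, -2]ᵀ
= [(2)(-5) + (0)(-2), (0)(-5) + (2)(-2)]ᵀ
= [-10, -4]ᵀ
Result: (-10, -4)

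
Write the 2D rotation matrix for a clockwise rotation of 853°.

Rotation matrix formula: [[cos θ, -sin θ], [sin θ, cos θ]]
A clockwise rotation by 853° is equivalent to a counterclockwise rotation by -853°.
For θ = -853°:
cos(-853°) = -0.6820
sin(-853°) = -0.7314
Result: [[-0.6820, 0.7314], [-0.7314, -0.6820]]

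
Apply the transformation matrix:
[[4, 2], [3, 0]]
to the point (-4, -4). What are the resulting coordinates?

Matrix multiplication:
[[4, 2], [3, 0]] × [-4, -4]ᵀ
= [(4)(-4) + (2)(-4), (3)(-4) + (0)(-4)]ᵀ
= [-24, -12]ᵀ
Result: (-24, -12)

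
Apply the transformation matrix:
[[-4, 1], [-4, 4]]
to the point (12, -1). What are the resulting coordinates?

Matrix multiplication:
[[-4, 1], [-4, 4]] × [12, -1]ᵀ
= [(-4)(12) + (1)(-1), (-4)(12) + (4)(-1)]ᵀ
= [-49, -52]ᵀ
Result: (-49, -52)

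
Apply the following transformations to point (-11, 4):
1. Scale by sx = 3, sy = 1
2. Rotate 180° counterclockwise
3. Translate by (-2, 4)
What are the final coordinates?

Step 1: Scale → (-33, 4)
Step 2: Rotate 180° → (33, -4)
Step 3: Translate → (31, 0)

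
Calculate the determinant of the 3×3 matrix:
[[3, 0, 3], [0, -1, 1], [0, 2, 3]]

Expansion along first row:
det = 3·det([[-1,1],[2,3]]) - 0·det([[0,1],[0,3]]) + 3·det([[0,-1],[0,2]])
    = 3·(-1·3 - 1·2) - 0·(0·3 - 1·0) + 3·(0·2 - -1·0)
    = 3·-5 - 0·0 + 3·0
    = -15 + 0 + 0 = -15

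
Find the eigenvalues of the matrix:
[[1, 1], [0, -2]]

Characteristic equation: det(A - λI) = 0
λ² - (trace)λ + (det) = 0
trace = 1 + -2 = -1, det = (1)(-2) - (1)(0) = -2
λ² - (-1)λ + (-2) = 0
λ = (-1 ± √((-1)² - 4·(-2))) / 2 = (-1 ± √9) / 2
Solving: λ = -2, 1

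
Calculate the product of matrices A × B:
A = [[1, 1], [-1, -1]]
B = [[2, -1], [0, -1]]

Matrix multiplication:
C[0][0] = 1×2 + 1×0 = 2
C[0][1] = 1×-1 + 1×-1 = -2
C[1][0] = -1×2 + -1×0 = -2
C[1][1] = -1×-1 + -1×-1 = 2
Result: [[2, -2], [-2, 2]]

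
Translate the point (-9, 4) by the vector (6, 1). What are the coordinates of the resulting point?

Translation by (6, 1) (homogeneous matrix [[1, 0, 6], [0, 1, 1], [0, 0, 1]]):
x' = -9 + 6 = -3
y' = 4 + 1 = 5
Result: (-3, 5)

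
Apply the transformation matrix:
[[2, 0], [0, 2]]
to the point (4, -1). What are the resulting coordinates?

Matrix multiplication:
[[2, 0], [0, 2]] × [4, -1]ᵀ
= [(2)(4) + (0)(-1), (0)(4) + (2)(-1)]ᵀ
= [8, -2]ᵀ
Result: (8, -2)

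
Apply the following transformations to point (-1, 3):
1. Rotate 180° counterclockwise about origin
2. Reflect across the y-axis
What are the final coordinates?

Step 1: Rotate 180° → (1, -3)
Step 2: Reflect across y-axis → (-1, -3)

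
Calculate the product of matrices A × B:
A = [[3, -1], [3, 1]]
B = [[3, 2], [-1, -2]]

Matrix multiplication:
C[0][0] = 3×3 + -1×-1 = 10
C[0][1] = 3×2 + -1×-2 = 8
C[1][0] = 3×3 + 1×-1 = 8
C[1][1] = 3×2 + 1×-2 = 4
Result: [[10, 8], [8, 4]]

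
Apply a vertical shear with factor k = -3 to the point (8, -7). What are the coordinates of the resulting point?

Shear matrix for vertical shear with factor k = -3:
[[1, 0], [-3, 1]]
Result: (8, -7) → (8, -31)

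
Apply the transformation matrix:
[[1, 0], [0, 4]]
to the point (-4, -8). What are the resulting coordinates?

Matrix multiplication:
[[1, 0], [0, 4]] × [-4, -8]ᵀ
= [(1)(-4) + (0)(-8), (0)(-4) + (4)(-8)]ᵀ
= [-4, -32]ᵀ
Result: (-4, -32)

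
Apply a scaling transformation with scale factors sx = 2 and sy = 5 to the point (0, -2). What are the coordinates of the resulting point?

Scaling matrix:
[[2, 0], [0, 5]]
Result: (0 × 2, -2 × 5) = (0, -10)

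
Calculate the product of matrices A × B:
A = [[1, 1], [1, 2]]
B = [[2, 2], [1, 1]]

Matrix multiplication:
C[0][0] = 1×2 + 1×1 = 3
C[0][1] = 1×2 + 1×1 = 3
C[1][0] = 1×2 + 2×1 = 4
C[1][1] = 1×2 + 2×1 = 4
Result: [[3, 3], [4, 4]]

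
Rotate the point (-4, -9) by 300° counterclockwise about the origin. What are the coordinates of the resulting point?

Rotation matrix for 300°: [[cos 300°, -sin 300°], [sin 300°, cos 300°]] ≈ [[0.500000, 0.866025], [-0.866025, 0.500000]]
[[0.500000, 0.866025], [-0.866025, 0.500000]] × [-4, -9]ᵀ ≈ [-9.7942, -1.0359]ᵀ
Result: (-9.7942, -1.0359)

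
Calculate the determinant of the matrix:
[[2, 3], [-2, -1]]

For a 2×2 matrix [[a, b], [c, d]], det = ad - bc
det = (2)(-1) - (3)(-2) = -2 - -6 = 4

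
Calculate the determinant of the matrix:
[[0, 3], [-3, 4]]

For a 2×2 matrix [[a, b], [c, d]], det = ad - bc
det = (0)(4) - (3)(-3) = 0 - -9 = 9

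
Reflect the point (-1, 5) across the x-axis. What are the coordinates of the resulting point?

Reflection across x-axis: (-1, 5) → (-1, -5)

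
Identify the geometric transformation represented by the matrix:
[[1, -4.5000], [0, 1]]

This matrix represents: horizontal shear with factor -4.5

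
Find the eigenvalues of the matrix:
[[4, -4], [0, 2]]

Characteristic equation: det(A - λI) = 0
λ² - (trace)λ + (det) = 0
trace = 4 + 2 = 6, det = (4)(2) - (-4)(0) = 8
λ² - (6)λ + (8) = 0
λ = (6 ± √((6)² - 4·(8))) / 2 = (6 ± √4) / 2
Solving: λ = 2, 4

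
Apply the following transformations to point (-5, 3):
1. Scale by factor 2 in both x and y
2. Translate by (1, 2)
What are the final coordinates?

Step 1: Scale (-5, 3) by 2 → (-10, 6)
Step 2: Translate by (1, 2) → (-9, 8)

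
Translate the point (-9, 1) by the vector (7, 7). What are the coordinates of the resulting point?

Translation by (7, 7) (homogeneous matrix [[1, 0, 7], [0, 1, 7], [0, 0, 1]]):
x' = -9 + 7 = -2
y' = 1 + 7 = 8
Result: (-2, 8)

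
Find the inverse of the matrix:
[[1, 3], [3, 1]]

For [[a,b],[c,d]], inverse = (1/det)·[[d,-b],[-c,a]]
det = (1)(1) - (3)(3) = 1 - 9 = -8
Inverse = (1/-8)·[[1, -3], [-3, 1]]
= [[-1/8, 3/8], [3/8, -1/8]]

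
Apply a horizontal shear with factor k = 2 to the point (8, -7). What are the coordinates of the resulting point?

Shear matrix for horizontal shear with factor k = 2:
[[1, 2], [0, 1]]
Result: (8, -7) → (-6, -7)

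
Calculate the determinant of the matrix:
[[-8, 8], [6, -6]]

For a 2×2 matrix [[a, b], [c, d]], det = ad - bc
det = (-8)(-6) - (8)(6) = 48 - 48 = 0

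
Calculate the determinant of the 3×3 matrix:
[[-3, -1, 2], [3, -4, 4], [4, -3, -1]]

Expansion along first row:
det = -3·det([[-4,4],[-3,-1]]) - -1·det([[3,4],[4,-1]]) + 2·det([[3,-4],[4,-3]])
    = -3·(-4·-1 - 4·-3) - -1·(3·-1 - 4·4) + 2·(3·-3 - -4·4)
    = -3·16 - -1·-19 + 2·7
    = -48 + -19 + 14 = -53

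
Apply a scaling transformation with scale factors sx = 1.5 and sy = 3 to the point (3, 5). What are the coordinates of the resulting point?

Scaling matrix:
[[1.50, 0], [0, 3]]
Result: (3 × 1.5, 5 × 3) = (4.5, 15)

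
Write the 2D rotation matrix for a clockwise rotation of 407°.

Rotation matrix formula: [[cos θ, -sin θ], [sin θ, cos θ]]
A clockwise rotation by 407° is equivalent to a counterclockwise rotation by -407°.
For θ = -407°:
cos(-407°) = 0.6820
sin(-407°) = -0.7314
Result: [[0.6820, 0.7314], [-0.7314, 0.6820]]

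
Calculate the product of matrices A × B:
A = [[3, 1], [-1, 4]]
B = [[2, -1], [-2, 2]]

Matrix multiplication:
C[0][0] = 3×2 + 1×-2 = 4
C[0][1] = 3×-1 + 1×2 = -1
C[1][0] = -1×2 + 4×-2 = -10
C[1][1] = -1×-1 + 4×2 = 9
Result: [[4, -1], [-10, 9]]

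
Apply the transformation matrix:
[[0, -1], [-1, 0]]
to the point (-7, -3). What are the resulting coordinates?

Matrix multiplication:
[[0, -1], [-1, 0]] × [-7, -3]ᵀ
= [(0)(-7) + (-1)(-3), (-1)(-7) + (0)(-3)]ᵀ
= [3, 7]ᵀ
Result: (3, 7)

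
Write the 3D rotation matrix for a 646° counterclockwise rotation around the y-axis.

Rotation matrix for counterclockwise 646° around y-axis:
cos(646°) = 0.2756, sin(646°) = -0.9613
Result: [[0.2756, 0, -0.9613], [0, 1, 0], [0.9613, 0, 0.2756]]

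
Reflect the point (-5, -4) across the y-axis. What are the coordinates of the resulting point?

Reflection across y-axis: (-5, -4) → (5, -4)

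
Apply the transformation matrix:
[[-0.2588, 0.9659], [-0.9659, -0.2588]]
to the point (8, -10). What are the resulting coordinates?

Matrix multiplication:
[[-0.2588, 0.9659], [-0.9659, -0.2588]] × [8, -10]ᵀ
= [(-0.2588)(8) + (0.9659)(-10), (-0.9659)(8) + (-0.2588)(-10)]ᵀ
= [-11.7294, -5.1392]ᵀ
Result: (-11.7294, -5.1392)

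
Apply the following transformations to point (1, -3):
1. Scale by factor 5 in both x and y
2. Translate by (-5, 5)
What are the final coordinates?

Step 1: Scale (1, -3) by 5 → (5, -15)
Step 2: Translate by (-5, 5) → (0, -10)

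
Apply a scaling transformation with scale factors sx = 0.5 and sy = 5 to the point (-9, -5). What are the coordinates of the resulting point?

Scaling matrix:
[[0.50, 0], [0, 5]]
Result: (-9 × 0.5, -5 × 5) = (-4.5, -25)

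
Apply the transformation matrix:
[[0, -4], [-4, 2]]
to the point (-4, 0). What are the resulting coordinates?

Matrix multiplication:
[[0, -4], [-4, 2]] × [-4, 0]ᵀ
= [(0)(-4) + (-4)(0), (-4)(-4) + (2)(0)]ᵀ
= [0, 16]ᵀ
Result: (0, 16)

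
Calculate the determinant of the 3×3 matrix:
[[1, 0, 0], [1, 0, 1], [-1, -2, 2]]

Expansion along first row:
det = 1·det([[0,1],[-2,2]]) - 0·det([[1,1],[-1,2]]) + 0·det([[1,0],[-1,-2]])
    = 1·(0·2 - 1·-2) - 0·(1·2 - 1·-1) + 0·(1·-2 - 0·-1)
    = 1·2 - 0·3 + 0·-2
    = 2 + 0 + 0 = 2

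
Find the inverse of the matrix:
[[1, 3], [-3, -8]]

For [[a,b],[c,d]], inverse = (1/det)·[[d,-b],[-c,a]]
det = (1)(-8) - (3)(-3) = -8 - -9 = 1
Inverse = [[-8, -3], [3, 1]]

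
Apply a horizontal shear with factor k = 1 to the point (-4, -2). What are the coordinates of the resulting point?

Shear matrix for horizontal shear with factor k = 1:
[[1, 1], [0, 1]]
Result: (-4, -2) → (-6, -2)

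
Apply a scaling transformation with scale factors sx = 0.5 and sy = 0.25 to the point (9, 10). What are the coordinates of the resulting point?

Scaling matrix:
[[0.50, 0], [0, 0.25]]
Result: (9 × 0.5, 10 × 0.25) = (4.5, 2.5)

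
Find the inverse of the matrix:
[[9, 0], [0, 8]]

For [[a,b],[c,d]], inverse = (1/det)·[[d,-b],[-c,a]]
det = (9)(8) - (0)(0) = 72 - 0 = 72
Inverse = (1/72)·[[8, 0], [0, 9]]
= [[1/9, 0], [0, 1/8]]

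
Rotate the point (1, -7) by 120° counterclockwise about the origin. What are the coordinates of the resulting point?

Rotation matrix for 120°: [[cos 120°, -sin 120°], [sin 120°, cos 120°]] ≈ [[-0.500000, -0.866025], [0.866025, -0.500000]]
[[-0.500000, -0.866025], [0.866025, -0.500000]] × [1, -7]ᵀ ≈ [5.5622, 4.3660]ᵀ
Result: (5.5622, 4.3660)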